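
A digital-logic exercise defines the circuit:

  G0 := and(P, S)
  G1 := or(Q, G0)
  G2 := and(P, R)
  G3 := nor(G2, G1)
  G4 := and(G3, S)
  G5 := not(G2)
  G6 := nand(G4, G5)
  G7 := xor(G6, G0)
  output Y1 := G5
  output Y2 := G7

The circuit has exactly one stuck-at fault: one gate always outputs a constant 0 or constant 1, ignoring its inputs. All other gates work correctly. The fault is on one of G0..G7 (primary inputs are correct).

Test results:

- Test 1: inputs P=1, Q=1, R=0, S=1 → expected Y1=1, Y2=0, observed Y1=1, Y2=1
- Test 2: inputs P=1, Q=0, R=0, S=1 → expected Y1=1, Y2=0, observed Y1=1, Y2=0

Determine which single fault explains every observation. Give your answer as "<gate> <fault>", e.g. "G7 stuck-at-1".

Fault-free values for test 1 (P=1, Q=1, R=0, S=1): G0=1, G1=1, G2=0, G3=0, G4=0, G5=1, G6=1, G7=0, giving Y1=1, Y2=0. Observed Y1=1, Y2=1.
Test 1: faults giving observed Y1=1, Y2=1 are {G0 stuck-at-0, G1 stuck-at-0, G3 stuck-at-1, G4 stuck-at-1, G6 stuck-at-0, G7 stuck-at-1}.
Test 2 (P=1, Q=0, R=0, S=1): fault-free G0=1, G1=1, G2=0, G3=0, G4=0, G5=1, G6=1, G7=0 → Y1=1, Y2=0; observed Y1=1, Y2=0. Eliminates G1 stuck-at-0, G3 stuck-at-1, G4 stuck-at-1, G6 stuck-at-0, G7 stuck-at-1.
Only G0 stuck-at-0 is consistent with every test.

G0 stuck-at-0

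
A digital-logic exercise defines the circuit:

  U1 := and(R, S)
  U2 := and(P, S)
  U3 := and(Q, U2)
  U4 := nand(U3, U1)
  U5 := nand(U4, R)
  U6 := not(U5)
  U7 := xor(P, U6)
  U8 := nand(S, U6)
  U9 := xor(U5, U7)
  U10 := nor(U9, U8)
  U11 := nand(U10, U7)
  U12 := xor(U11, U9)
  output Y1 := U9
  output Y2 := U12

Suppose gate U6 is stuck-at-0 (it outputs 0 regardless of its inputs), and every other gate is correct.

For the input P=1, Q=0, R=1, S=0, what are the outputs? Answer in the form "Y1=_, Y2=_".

Propagate with U6 forced: U1=0, U2=0, U3=0, U4=1, U5=0, U6=0 [stuck-at-0], U7=1, U8=1, U9=1, U10=0, U11=1, U12=0.
So the outputs are Y1=1, Y2=0. (Without the fault they would be Y1=0, Y2=1.)

Y1=1, Y2=0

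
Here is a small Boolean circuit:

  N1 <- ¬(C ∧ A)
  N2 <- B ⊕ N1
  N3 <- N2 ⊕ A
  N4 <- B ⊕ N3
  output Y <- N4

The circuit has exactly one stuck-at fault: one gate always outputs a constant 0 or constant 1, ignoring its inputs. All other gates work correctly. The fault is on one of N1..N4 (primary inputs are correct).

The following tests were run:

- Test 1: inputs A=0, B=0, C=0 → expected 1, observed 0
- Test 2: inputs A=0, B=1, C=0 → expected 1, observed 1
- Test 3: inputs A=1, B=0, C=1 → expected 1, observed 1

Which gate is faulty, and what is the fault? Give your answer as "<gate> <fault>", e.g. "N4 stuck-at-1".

N2 stuck-at-0

Fault-free values for test 1 (A=0, B=0, C=0): N1=1, N2=1, N3=1, N4=1, giving Y=1. Observed 0.
Test 1: faults giving observed 0 are {N1 stuck-at-0, N2 stuck-at-0, N3 stuck-at-0, N4 stuck-at-0}.
Test 2 (A=0, B=1, C=0): fault-free N1=1, N2=0, N3=0, N4=1 → 1; observed 1. Eliminates N1 stuck-at-0, N4 stuck-at-0.
Test 3 (A=1, B=0, C=1): fault-free N1=0, N2=0, N3=1, N4=1 → 1; observed 1. Eliminates N3 stuck-at-0.
Only N2 stuck-at-0 is consistent with every test.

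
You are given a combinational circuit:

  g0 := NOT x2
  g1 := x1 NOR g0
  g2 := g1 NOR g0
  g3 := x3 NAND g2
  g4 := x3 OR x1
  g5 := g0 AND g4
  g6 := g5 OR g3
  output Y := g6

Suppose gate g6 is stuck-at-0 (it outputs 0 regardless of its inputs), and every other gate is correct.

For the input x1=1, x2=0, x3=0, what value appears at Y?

0

Propagate with g6 forced: g0=1, g1=0, g2=0, g3=1, g4=1, g5=1, g6=0 [stuck-at-0].
So Y = 0. (Without the fault it would be 1.)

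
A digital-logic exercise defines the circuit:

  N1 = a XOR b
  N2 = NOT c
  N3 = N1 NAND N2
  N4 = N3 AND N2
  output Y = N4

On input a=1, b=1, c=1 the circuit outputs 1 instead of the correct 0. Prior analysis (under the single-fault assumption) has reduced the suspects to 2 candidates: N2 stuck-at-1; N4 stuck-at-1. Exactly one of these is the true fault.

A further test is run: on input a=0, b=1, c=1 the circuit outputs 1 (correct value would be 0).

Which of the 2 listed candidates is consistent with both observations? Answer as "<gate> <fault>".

N4 stuck-at-1

Evaluate each candidate on input a=0, b=1, c=1:
  N2 stuck-at-1: N1=1, N2=1 [stuck-at-1], N3=0, N4=0 → 0 — eliminated
  N4 stuck-at-1: N1=1, N2=0, N3=1, N4=1 [stuck-at-1] → 1 — matches
Only N4 stuck-at-1 reproduces the observed 1.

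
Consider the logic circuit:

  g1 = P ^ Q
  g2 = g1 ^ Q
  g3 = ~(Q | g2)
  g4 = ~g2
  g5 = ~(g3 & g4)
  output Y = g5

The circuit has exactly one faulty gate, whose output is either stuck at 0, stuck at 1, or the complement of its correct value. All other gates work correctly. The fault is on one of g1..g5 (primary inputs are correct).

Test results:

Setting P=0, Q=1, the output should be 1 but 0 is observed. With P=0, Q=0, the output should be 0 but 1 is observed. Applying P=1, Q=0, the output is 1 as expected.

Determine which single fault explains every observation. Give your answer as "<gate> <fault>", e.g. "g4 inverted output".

Fault-free values for test 1 (P=0, Q=1): g1=1, g2=0, g3=0, g4=1, g5=1, giving Y=1. Observed 0.
Test 1: faults giving observed 0 are {g3 stuck-at-1, g3 inverted output, g5 stuck-at-0, g5 inverted output}.
Test 2 (P=0, Q=0): fault-free g1=0, g2=0, g3=1, g4=1, g5=0 → 0; observed 1. Eliminates g3 stuck-at-1, g5 stuck-at-0.
Test 3 (P=1, Q=0): fault-free g1=1, g2=1, g3=0, g4=0, g5=1 → 1; observed 1. Eliminates g5 inverted output.
Only g3 inverted output is consistent with every test.

g3 inverted output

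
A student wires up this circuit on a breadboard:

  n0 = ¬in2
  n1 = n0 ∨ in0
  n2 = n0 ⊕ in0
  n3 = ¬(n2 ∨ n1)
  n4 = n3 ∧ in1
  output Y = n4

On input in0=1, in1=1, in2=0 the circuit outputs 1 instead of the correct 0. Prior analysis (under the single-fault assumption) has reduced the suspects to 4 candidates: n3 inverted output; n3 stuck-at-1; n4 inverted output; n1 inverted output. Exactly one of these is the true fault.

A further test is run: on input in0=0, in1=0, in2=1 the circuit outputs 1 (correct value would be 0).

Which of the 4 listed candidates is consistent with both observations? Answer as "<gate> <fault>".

Evaluate each candidate on input in0=0, in1=0, in2=1:
  n3 inverted output: n0=0, n1=0, n2=0, n3=0 [inverted output], n4=0 → 0 — eliminated
  n3 stuck-at-1: n0=0, n1=0, n2=0, n3=1 [stuck-at-1], n4=0 → 0 — eliminated
  n4 inverted output: n0=0, n1=0, n2=0, n3=1, n4=1 [inverted output] → 1 — matches
  n1 inverted output: n0=0, n1=1 [inverted output], n2=0, n3=0, n4=0 → 0 — eliminated
Only n4 inverted output reproduces the observed 1.

n4 inverted output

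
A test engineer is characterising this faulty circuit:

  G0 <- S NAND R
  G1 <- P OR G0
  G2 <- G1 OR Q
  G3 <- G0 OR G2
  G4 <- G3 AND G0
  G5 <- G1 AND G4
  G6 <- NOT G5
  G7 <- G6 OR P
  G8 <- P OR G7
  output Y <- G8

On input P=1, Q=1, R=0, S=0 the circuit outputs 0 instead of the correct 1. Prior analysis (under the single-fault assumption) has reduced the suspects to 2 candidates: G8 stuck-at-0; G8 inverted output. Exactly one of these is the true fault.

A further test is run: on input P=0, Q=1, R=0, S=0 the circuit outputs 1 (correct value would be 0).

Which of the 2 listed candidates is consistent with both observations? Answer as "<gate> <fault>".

G8 inverted output

Evaluate each candidate on input P=0, Q=1, R=0, S=0:
  G8 stuck-at-0: G0=1, G1=1, G2=1, G3=1, G4=1, G5=1, G6=0, G7=0, G8=0 [stuck-at-0] → 0 — eliminated
  G8 inverted output: G0=1, G1=1, G2=1, G3=1, G4=1, G5=1, G6=0, G7=0, G8=1 [inverted output] → 1 — matches
Only G8 inverted output reproduces the observed 1.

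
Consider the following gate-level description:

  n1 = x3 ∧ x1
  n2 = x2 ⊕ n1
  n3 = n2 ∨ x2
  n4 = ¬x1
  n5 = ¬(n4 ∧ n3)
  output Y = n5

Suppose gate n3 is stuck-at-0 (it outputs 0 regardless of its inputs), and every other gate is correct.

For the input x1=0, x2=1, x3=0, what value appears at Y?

Propagate with n3 forced: n1=0, n2=1, n3=0 [stuck-at-0], n4=1, n5=1.
So Y = 1. (Without the fault it would be 0.)

1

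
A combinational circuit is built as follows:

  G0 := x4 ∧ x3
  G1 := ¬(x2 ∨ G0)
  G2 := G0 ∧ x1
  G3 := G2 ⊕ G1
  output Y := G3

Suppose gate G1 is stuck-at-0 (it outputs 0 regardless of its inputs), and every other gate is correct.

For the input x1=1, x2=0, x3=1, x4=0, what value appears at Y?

0

Propagate with G1 forced: G0=0, G1=0 [stuck-at-0], G2=0, G3=0.
So Y = 0. (Without the fault it would be 1.)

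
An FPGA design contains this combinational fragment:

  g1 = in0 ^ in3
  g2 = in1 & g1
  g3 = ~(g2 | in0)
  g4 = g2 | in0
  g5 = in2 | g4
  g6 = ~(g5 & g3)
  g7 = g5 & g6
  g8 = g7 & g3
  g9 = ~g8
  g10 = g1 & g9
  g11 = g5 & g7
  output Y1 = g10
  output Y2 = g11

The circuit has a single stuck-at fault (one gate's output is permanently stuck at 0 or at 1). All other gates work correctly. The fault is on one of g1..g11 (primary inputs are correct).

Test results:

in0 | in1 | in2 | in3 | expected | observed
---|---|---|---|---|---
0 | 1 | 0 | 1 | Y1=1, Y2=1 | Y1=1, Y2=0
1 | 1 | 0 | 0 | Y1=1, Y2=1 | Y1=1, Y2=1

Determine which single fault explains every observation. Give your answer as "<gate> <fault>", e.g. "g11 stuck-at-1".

g2 stuck-at-0

Fault-free values for test 1 (in0=0, in1=1, in2=0, in3=1): g1=1, g2=1, g3=0, g4=1, g5=1, g6=1, g7=1, g8=0, g9=1, g10=1, g11=1, giving Y1=1, Y2=1. Observed Y1=1, Y2=0.
Test 1: faults giving observed Y1=1, Y2=0 are {g2 stuck-at-0, g3 stuck-at-1, g4 stuck-at-0, g5 stuck-at-0, g6 stuck-at-0, g7 stuck-at-0, g11 stuck-at-0}.
Test 2 (in0=1, in1=1, in2=0, in3=0): fault-free g1=1, g2=1, g3=0, g4=1, g5=1, g6=1, g7=1, g8=0, g9=1, g10=1, g11=1 → Y1=1, Y2=1; observed Y1=1, Y2=1. Eliminates g3 stuck-at-1, g4 stuck-at-0, g5 stuck-at-0, g6 stuck-at-0, g7 stuck-at-0, g11 stuck-at-0.
Only g2 stuck-at-0 is consistent with every test.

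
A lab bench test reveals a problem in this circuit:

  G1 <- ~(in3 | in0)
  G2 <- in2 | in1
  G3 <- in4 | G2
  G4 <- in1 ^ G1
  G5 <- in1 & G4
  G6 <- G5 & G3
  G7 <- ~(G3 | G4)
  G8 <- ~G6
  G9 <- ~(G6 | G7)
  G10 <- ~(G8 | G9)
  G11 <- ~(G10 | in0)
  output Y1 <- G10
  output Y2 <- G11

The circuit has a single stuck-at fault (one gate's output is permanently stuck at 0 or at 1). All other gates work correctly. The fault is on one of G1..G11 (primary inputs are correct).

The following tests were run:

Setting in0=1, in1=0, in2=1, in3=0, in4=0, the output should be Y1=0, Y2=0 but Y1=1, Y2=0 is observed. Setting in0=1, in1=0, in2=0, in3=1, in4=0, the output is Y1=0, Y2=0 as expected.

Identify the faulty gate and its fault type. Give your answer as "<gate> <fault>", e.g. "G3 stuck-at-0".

Fault-free values for test 1 (in0=1, in1=0, in2=1, in3=0, in4=0): G1=0, G2=1, G3=1, G4=0, G5=0, G6=0, G7=0, G8=1, G9=1, G10=0, G11=0, giving Y1=0, Y2=0. Observed Y1=1, Y2=0.
Test 1: faults giving observed Y1=1, Y2=0 are {G5 stuck-at-1, G6 stuck-at-1, G10 stuck-at-1}.
Test 2 (in0=1, in1=0, in2=0, in3=1, in4=0): fault-free G1=0, G2=0, G3=0, G4=0, G5=0, G6=0, G7=1, G8=1, G9=0, G10=0, G11=0 → Y1=0, Y2=0; observed Y1=0, Y2=0. Eliminates G6 stuck-at-1, G10 stuck-at-1.
Only G5 stuck-at-1 is consistent with every test.

G5 stuck-at-1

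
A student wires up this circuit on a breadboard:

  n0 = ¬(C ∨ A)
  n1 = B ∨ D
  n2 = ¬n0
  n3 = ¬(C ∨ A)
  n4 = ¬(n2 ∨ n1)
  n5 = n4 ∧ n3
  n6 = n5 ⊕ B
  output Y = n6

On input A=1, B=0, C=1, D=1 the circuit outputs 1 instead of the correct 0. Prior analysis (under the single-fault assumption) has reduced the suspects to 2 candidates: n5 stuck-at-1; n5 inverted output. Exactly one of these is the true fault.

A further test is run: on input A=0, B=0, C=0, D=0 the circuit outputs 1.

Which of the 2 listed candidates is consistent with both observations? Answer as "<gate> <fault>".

Evaluate each candidate on input A=0, B=0, C=0, D=0:
  n5 stuck-at-1: n0=1, n1=0, n2=0, n3=1, n4=1, n5=1 [stuck-at-1], n6=1 → 1 — matches
  n5 inverted output: n0=1, n1=0, n2=0, n3=1, n4=1, n5=0 [inverted output], n6=0 → 0 — eliminated
Only n5 stuck-at-1 reproduces the observed 1.

n5 stuck-at-1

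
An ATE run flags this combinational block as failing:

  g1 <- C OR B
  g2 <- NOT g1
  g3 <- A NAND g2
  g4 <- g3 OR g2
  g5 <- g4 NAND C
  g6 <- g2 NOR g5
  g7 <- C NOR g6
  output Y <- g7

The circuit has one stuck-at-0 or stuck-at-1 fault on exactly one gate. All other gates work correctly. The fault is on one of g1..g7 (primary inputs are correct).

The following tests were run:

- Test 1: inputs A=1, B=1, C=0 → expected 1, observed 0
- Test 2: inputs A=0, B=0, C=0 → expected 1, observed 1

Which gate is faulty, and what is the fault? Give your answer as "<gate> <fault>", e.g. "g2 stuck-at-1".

g5 stuck-at-0

Fault-free values for test 1 (A=1, B=1, C=0): g1=1, g2=0, g3=1, g4=1, g5=1, g6=0, g7=1, giving Y=1. Observed 0.
Test 1: faults giving observed 0 are {g5 stuck-at-0, g6 stuck-at-1, g7 stuck-at-0}.
Test 2 (A=0, B=0, C=0): fault-free g1=0, g2=1, g3=1, g4=1, g5=1, g6=0, g7=1 → 1; observed 1. Eliminates g6 stuck-at-1, g7 stuck-at-0.
Only g5 stuck-at-0 is consistent with every test.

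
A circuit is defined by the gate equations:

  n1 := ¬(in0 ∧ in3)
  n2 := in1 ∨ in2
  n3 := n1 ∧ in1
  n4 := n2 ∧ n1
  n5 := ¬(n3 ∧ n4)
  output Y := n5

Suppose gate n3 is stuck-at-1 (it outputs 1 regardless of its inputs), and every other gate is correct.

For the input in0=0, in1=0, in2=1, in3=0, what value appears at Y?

0

Propagate with n3 forced: n1=1, n2=1, n3=1 [stuck-at-1], n4=1, n5=0.
So Y = 0. (Without the fault it would be 1.)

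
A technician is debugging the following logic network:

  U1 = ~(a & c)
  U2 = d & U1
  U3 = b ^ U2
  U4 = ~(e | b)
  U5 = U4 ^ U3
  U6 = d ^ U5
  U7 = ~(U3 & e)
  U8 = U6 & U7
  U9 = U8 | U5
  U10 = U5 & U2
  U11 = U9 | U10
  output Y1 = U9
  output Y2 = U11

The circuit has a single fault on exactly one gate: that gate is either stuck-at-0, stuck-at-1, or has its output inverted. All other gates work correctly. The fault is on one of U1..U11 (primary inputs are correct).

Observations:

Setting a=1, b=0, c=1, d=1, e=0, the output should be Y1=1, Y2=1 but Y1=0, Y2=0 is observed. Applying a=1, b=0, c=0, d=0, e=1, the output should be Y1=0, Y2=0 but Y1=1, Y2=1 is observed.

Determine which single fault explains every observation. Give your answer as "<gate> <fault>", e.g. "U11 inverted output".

Fault-free values for test 1 (a=1, b=0, c=1, d=1, e=0): U1=0, U2=0, U3=0, U4=1, U5=1, U6=0, U7=1, U8=0, U9=1, U10=0, U11=1, giving Y1=1, Y2=1. Observed Y1=0, Y2=0.
Test 1: faults giving observed Y1=0, Y2=0 are {U9 stuck-at-0, U9 inverted output}.
Test 2 (a=1, b=0, c=0, d=0, e=1): fault-free U1=1, U2=0, U3=0, U4=0, U5=0, U6=0, U7=1, U8=0, U9=0, U10=0, U11=0 → Y1=0, Y2=0; observed Y1=1, Y2=1. Eliminates U9 stuck-at-0.
Only U9 inverted output is consistent with every test.

U9 inverted output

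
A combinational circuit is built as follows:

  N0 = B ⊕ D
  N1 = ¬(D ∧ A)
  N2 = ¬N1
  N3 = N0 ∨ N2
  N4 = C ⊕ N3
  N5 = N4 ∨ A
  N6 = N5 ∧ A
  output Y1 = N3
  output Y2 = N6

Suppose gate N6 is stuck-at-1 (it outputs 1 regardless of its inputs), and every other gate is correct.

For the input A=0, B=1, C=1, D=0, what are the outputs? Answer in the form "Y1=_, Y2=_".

Propagate with N6 forced: N0=1, N1=1, N2=0, N3=1, N4=0, N5=0, N6=1 [stuck-at-1].
So the outputs are Y1=1, Y2=1. (Without the fault they would be Y1=1, Y2=0.)

Y1=1, Y2=1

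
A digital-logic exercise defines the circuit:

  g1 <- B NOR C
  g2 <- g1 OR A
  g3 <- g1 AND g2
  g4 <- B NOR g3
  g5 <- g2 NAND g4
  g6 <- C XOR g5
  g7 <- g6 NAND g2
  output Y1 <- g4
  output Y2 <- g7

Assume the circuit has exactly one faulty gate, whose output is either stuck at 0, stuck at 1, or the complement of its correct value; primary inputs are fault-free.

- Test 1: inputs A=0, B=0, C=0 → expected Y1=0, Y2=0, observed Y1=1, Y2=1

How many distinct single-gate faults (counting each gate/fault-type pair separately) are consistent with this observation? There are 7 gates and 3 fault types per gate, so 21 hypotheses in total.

Fault-free: g1=1, g2=1, g3=1, g4=0, g5=1, g6=1, g7=0 → Y1=0, Y2=0. Observed Y1=1, Y2=1.
  g1: stuck-at-0, inverted output ✓; others ✗
  g2: stuck-at-0, inverted output ✓; others ✗
  g3: stuck-at-0, inverted output ✓; others ✗
  g4: stuck-at-1, inverted output ✓; others ✗
  g5: none of the 3 fault types match ✗
  g6: none of the 3 fault types match ✗
  g7: none of the 3 fault types match ✗
Consistent faults: {g1 stuck-at-0, g1 inverted output, g2 stuck-at-0, g2 inverted output, g3 stuck-at-0, g3 inverted output, g4 stuck-at-1, g4 inverted output} — 8 in all.

8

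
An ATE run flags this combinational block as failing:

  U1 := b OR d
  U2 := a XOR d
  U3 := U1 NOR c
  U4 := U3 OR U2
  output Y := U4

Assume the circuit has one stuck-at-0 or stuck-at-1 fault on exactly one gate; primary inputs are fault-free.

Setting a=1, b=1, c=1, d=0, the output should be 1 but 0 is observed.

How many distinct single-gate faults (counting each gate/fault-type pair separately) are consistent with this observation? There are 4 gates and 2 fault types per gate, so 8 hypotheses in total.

2

Fault-free: U1=1, U2=1, U3=0, U4=1 → 1. Observed 0.
  U1 stuck-at-0: output 1 ✗
  U1 stuck-at-1: output 1 ✗
  U2 stuck-at-0: output 0 ✓
  U2 stuck-at-1: output 1 ✗
  U3 stuck-at-0: output 1 ✗
  U3 stuck-at-1: output 1 ✗
  U4 stuck-at-0: output 0 ✓
  U4 stuck-at-1: output 1 ✗
Consistent faults: {U2 stuck-at-0, U4 stuck-at-0} — 2 in all.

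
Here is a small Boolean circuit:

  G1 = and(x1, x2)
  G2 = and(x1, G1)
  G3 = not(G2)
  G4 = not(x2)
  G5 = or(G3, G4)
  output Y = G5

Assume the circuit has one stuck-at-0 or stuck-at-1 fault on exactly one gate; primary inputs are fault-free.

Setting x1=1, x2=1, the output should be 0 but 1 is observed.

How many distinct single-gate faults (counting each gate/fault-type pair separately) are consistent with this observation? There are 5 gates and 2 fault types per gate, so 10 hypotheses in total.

Fault-free: G1=1, G2=1, G3=0, G4=0, G5=0 → 0. Observed 1.
  G1 stuck-at-0: output 1 ✓
  G1 stuck-at-1: output 0 ✗
  G2 stuck-at-0: output 1 ✓
  G2 stuck-at-1: output 0 ✗
  G3 stuck-at-0: output 0 ✗
  G3 stuck-at-1: output 1 ✓
  G4 stuck-at-0: output 0 ✗
  G4 stuck-at-1: output 1 ✓
  G5 stuck-at-0: output 0 ✗
  G5 stuck-at-1: output 1 ✓
Consistent faults: {G1 stuck-at-0, G2 stuck-at-0, G3 stuck-at-1, G4 stuck-at-1, G5 stuck-at-1} — 5 in all.

5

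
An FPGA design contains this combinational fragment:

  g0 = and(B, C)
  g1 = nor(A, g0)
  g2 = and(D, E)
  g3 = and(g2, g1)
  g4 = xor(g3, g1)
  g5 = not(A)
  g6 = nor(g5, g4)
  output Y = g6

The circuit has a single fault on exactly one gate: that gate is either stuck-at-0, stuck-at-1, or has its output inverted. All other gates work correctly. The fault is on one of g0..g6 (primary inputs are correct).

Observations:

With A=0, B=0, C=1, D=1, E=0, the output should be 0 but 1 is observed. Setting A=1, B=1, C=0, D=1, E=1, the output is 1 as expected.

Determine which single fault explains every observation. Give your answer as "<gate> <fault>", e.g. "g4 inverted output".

g6 stuck-at-1

Fault-free values for test 1 (A=0, B=0, C=1, D=1, E=0): g0=0, g1=1, g2=0, g3=0, g4=1, g5=1, g6=0, giving Y=0. Observed 1.
Test 1: faults giving observed 1 are {g6 stuck-at-1, g6 inverted output}.
Test 2 (A=1, B=1, C=0, D=1, E=1): fault-free g0=0, g1=0, g2=1, g3=0, g4=0, g5=0, g6=1 → 1; observed 1. Eliminates g6 inverted output.
Only g6 stuck-at-1 is consistent with every test.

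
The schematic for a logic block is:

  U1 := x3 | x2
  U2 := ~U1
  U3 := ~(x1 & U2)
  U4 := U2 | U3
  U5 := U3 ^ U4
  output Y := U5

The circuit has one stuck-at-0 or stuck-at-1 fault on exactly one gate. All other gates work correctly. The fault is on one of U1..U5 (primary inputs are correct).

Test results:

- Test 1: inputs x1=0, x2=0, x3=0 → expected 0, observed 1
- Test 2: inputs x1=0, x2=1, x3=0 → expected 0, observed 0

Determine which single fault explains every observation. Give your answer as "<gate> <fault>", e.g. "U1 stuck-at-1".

Fault-free values for test 1 (x1=0, x2=0, x3=0): U1=0, U2=1, U3=1, U4=1, U5=0, giving Y=0. Observed 1.
Test 1: faults giving observed 1 are {U3 stuck-at-0, U4 stuck-at-0, U5 stuck-at-1}.
Test 2 (x1=0, x2=1, x3=0): fault-free U1=1, U2=0, U3=1, U4=1, U5=0 → 0; observed 0. Eliminates U4 stuck-at-0, U5 stuck-at-1.
Only U3 stuck-at-0 is consistent with every test.

U3 stuck-at-0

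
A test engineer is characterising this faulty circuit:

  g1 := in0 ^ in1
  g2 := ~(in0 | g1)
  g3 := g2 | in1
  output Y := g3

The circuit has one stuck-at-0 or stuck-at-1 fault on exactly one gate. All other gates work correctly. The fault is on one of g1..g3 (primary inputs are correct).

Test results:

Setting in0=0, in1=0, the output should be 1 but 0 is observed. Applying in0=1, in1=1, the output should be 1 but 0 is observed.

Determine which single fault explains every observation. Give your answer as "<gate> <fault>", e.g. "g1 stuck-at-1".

g3 stuck-at-0

Fault-free values for test 1 (in0=0, in1=0): g1=0, g2=1, g3=1, giving Y=1. Observed 0.
Test 1: faults giving observed 0 are {g1 stuck-at-1, g2 stuck-at-0, g3 stuck-at-0}.
Test 2 (in0=1, in1=1): fault-free g1=0, g2=0, g3=1 → 1; observed 0. Eliminates g1 stuck-at-1, g2 stuck-at-0.
Only g3 stuck-at-0 is consistent with every test.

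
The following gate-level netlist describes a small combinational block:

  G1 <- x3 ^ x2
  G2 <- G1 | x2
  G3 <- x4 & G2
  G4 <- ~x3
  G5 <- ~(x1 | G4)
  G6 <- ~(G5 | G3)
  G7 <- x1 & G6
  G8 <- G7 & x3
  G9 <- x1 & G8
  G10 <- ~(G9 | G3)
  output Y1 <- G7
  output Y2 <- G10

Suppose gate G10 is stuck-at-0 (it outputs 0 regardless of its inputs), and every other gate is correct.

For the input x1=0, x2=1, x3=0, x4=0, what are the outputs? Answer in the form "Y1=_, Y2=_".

Propagate with G10 forced: G1=1, G2=1, G3=0, G4=1, G5=0, G6=1, G7=0, G8=0, G9=0, G10=0 [stuck-at-0].
So the outputs are Y1=0, Y2=0. (Without the fault they would be Y1=0, Y2=1.)

Y1=0, Y2=0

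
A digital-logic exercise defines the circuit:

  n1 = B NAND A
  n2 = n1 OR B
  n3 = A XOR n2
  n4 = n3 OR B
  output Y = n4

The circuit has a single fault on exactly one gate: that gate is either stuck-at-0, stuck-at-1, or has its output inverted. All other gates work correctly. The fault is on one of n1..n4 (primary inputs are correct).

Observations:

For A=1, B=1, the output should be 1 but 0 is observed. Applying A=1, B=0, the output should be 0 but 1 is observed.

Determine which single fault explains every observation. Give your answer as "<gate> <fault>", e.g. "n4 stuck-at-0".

Fault-free values for test 1 (A=1, B=1): n1=0, n2=1, n3=0, n4=1, giving Y=1. Observed 0.
Test 1: faults giving observed 0 are {n4 stuck-at-0, n4 inverted output}.
Test 2 (A=1, B=0): fault-free n1=1, n2=1, n3=0, n4=0 → 0; observed 1. Eliminates n4 stuck-at-0.
Only n4 inverted output is consistent with every test.

n4 inverted output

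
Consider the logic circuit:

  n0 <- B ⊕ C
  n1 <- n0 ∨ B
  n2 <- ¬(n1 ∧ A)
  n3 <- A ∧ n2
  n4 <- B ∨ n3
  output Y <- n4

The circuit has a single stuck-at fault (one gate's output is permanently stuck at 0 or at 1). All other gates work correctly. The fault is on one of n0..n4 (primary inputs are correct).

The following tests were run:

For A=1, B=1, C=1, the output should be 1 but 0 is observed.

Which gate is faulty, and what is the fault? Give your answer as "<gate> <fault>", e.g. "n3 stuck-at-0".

n4 stuck-at-0

Fault-free values for test 1 (A=1, B=1, C=1): n0=0, n1=1, n2=0, n3=0, n4=1, giving Y=1. Observed 0.
Test 1: faults giving observed 0 are {n4 stuck-at-0}.
Only n4 stuck-at-0 is consistent with every test.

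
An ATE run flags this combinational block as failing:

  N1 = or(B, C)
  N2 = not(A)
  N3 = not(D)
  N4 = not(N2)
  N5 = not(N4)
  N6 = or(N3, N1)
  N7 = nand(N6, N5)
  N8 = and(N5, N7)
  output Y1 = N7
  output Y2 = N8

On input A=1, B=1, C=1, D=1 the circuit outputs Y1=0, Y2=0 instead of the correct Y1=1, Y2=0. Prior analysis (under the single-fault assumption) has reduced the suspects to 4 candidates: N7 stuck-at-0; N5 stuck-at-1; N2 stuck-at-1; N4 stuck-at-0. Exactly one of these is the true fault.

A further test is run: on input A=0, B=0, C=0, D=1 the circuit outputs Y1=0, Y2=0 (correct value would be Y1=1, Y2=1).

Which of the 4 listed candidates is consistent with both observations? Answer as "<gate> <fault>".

N7 stuck-at-0

Evaluate each candidate on input A=0, B=0, C=0, D=1:
  N7 stuck-at-0: N1=0, N2=1, N3=0, N4=0, N5=1, N6=0, N7=0 [stuck-at-0], N8=0 → Y1=0, Y2=0 — matches
  N5 stuck-at-1: N1=0, N2=1, N3=0, N4=0, N5=1 [stuck-at-1], N6=0, N7=1, N8=1 → Y1=1, Y2=1 — eliminated
  N2 stuck-at-1: N1=0, N2=1 [stuck-at-1], N3=0, N4=0, N5=1, N6=0, N7=1, N8=1 → Y1=1, Y2=1 — eliminated
  N4 stuck-at-0: N1=0, N2=1, N3=0, N4=0 [stuck-at-0], N5=1, N6=0, N7=1, N8=1 → Y1=1, Y2=1 — eliminated
Only N7 stuck-at-0 reproduces the observed Y1=0, Y2=0.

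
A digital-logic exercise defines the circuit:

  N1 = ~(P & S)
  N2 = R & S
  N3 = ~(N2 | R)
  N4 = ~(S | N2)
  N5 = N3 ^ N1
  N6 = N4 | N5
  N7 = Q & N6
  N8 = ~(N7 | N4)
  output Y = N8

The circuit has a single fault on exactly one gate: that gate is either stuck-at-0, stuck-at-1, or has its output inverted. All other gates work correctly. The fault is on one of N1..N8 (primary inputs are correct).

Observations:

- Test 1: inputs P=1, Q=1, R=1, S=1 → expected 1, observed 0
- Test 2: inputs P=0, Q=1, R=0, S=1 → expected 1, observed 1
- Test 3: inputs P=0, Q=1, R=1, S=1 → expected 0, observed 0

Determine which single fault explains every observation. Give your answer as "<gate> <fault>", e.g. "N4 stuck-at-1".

N1 stuck-at-1

Fault-free values for test 1 (P=1, Q=1, R=1, S=1): N1=0, N2=1, N3=0, N4=0, N5=0, N6=0, N7=0, N8=1, giving Y=1. Observed 0.
Test 1: faults giving observed 0 are {N1 stuck-at-1, N1 inverted output, N3 stuck-at-1, N3 inverted output, N4 stuck-at-1, N4 inverted output, N5 stuck-at-1, N5 inverted output, N6 stuck-at-1, N6 inverted output, N7 stuck-at-1, N7 inverted output, N8 stuck-at-0, N8 inverted output}.
Test 2 (P=0, Q=1, R=0, S=1): fault-free N1=1, N2=0, N3=1, N4=0, N5=0, N6=0, N7=0, N8=1 → 1; observed 1. Eliminates N1 inverted output, N3 inverted output, N4 stuck-at-1, N4 inverted output, N5 stuck-at-1, N5 inverted output, N6 stuck-at-1, N6 inverted output, N7 stuck-at-1, N7 inverted output, N8 stuck-at-0, N8 inverted output.
Test 3 (P=0, Q=1, R=1, S=1): fault-free N1=1, N2=1, N3=0, N4=0, N5=1, N6=1, N7=1, N8=0 → 0; observed 0. Eliminates N3 stuck-at-1.
Only N1 stuck-at-1 is consistent with every test.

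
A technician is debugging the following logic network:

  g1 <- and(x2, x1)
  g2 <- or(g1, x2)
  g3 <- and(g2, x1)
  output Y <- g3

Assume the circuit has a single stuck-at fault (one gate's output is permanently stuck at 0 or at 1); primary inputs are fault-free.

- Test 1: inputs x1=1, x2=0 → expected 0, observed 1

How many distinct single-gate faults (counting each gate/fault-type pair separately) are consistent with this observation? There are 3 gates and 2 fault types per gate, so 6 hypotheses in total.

Fault-free: g1=0, g2=0, g3=0 → 0. Observed 1.
  g1 stuck-at-0: output 0 ✗
  g1 stuck-at-1: output 1 ✓
  g2 stuck-at-0: output 0 ✗
  g2 stuck-at-1: output 1 ✓
  g3 stuck-at-0: output 0 ✗
  g3 stuck-at-1: output 1 ✓
Consistent faults: {g1 stuck-at-1, g2 stuck-at-1, g3 stuck-at-1} — 3 in all.

3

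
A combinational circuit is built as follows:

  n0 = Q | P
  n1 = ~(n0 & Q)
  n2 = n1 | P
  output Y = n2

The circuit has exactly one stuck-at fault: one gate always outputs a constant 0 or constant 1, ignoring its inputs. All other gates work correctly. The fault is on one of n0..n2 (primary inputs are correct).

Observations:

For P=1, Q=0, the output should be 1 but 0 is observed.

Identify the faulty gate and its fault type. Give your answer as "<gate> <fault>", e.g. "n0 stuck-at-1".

n2 stuck-at-0

Fault-free values for test 1 (P=1, Q=0): n0=1, n1=1, n2=1, giving Y=1. Observed 0.
Test 1: faults giving observed 0 are {n2 stuck-at-0}.
Only n2 stuck-at-0 is consistent with every test.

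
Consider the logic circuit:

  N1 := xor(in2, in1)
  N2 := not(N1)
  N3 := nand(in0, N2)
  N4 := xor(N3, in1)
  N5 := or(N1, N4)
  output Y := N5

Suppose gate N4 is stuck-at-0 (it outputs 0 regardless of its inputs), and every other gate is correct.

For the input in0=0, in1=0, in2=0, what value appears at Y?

Propagate with N4 forced: N1=0, N2=1, N3=1, N4=0 [stuck-at-0], N5=0.
So Y = 0. (Without the fault it would be 1.)

0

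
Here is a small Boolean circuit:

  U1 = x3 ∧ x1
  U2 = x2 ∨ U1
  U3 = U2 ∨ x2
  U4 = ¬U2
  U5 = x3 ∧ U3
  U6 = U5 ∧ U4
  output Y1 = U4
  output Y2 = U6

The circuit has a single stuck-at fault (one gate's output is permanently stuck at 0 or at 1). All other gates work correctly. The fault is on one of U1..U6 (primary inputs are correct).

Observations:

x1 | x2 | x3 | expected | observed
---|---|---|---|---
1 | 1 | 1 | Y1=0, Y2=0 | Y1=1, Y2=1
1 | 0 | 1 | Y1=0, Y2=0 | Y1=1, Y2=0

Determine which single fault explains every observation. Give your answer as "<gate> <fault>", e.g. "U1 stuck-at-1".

U2 stuck-at-0

Fault-free values for test 1 (x1=1, x2=1, x3=1): U1=1, U2=1, U3=1, U4=0, U5=1, U6=0, giving Y1=0, Y2=0. Observed Y1=1, Y2=1.
Test 1: faults giving observed Y1=1, Y2=1 are {U2 stuck-at-0, U4 stuck-at-1}.
Test 2 (x1=1, x2=0, x3=1): fault-free U1=1, U2=1, U3=1, U4=0, U5=1, U6=0 → Y1=0, Y2=0; observed Y1=1, Y2=0. Eliminates U4 stuck-at-1.
Only U2 stuck-at-0 is consistent with every test.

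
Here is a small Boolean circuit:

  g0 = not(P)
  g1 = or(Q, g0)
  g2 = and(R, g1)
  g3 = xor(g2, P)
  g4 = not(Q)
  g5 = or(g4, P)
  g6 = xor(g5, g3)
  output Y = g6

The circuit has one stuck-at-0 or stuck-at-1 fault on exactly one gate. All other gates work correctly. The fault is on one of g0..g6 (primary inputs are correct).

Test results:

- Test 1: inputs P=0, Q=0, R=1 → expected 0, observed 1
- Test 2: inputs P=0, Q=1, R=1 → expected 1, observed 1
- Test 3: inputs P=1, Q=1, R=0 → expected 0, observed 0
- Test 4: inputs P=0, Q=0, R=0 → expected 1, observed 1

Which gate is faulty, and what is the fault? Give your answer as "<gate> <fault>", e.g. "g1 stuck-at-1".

g0 stuck-at-0

Fault-free values for test 1 (P=0, Q=0, R=1): g0=1, g1=1, g2=1, g3=1, g4=1, g5=1, g6=0, giving Y=0. Observed 1.
Test 1: faults giving observed 1 are {g0 stuck-at-0, g1 stuck-at-0, g2 stuck-at-0, g3 stuck-at-0, g4 stuck-at-0, g5 stuck-at-0, g6 stuck-at-1}.
Test 2 (P=0, Q=1, R=1): fault-free g0=1, g1=1, g2=1, g3=1, g4=0, g5=0, g6=1 → 1; observed 1. Eliminates g1 stuck-at-0, g2 stuck-at-0, g3 stuck-at-0.
Test 3 (P=1, Q=1, R=0): fault-free g0=0, g1=1, g2=0, g3=1, g4=0, g5=1, g6=0 → 0; observed 0. Eliminates g5 stuck-at-0, g6 stuck-at-1.
Test 4 (P=0, Q=0, R=0): fault-free g0=1, g1=1, g2=0, g3=0, g4=1, g5=1, g6=1 → 1; observed 1. Eliminates g4 stuck-at-0.
Only g0 stuck-at-0 is consistent with every test.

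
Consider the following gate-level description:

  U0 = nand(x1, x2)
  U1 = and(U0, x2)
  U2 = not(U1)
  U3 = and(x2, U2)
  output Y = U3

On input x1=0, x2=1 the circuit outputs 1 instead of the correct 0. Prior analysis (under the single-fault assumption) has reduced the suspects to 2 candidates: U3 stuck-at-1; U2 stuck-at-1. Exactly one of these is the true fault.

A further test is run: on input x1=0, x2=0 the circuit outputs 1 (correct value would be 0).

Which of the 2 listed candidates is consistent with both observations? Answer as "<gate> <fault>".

U3 stuck-at-1

Evaluate each candidate on input x1=0, x2=0:
  U3 stuck-at-1: U0=1, U1=0, U2=1, U3=1 [stuck-at-1] → 1 — matches
  U2 stuck-at-1: U0=1, U1=0, U2=1 [stuck-at-1], U3=0 → 0 — eliminated
Only U3 stuck-at-1 reproduces the observed 1.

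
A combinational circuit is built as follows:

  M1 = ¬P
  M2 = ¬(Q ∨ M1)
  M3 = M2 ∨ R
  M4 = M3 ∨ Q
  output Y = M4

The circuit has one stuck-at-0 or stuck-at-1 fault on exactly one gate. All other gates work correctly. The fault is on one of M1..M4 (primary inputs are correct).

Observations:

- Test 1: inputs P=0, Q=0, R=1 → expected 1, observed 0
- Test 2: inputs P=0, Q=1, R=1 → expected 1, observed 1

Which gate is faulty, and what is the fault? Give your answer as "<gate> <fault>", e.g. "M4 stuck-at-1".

M3 stuck-at-0

Fault-free values for test 1 (P=0, Q=0, R=1): M1=1, M2=0, M3=1, M4=1, giving Y=1. Observed 0.
Test 1: faults giving observed 0 are {M3 stuck-at-0, M4 stuck-at-0}.
Test 2 (P=0, Q=1, R=1): fault-free M1=1, M2=0, M3=1, M4=1 → 1; observed 1. Eliminates M4 stuck-at-0.
Only M3 stuck-at-0 is consistent with every test.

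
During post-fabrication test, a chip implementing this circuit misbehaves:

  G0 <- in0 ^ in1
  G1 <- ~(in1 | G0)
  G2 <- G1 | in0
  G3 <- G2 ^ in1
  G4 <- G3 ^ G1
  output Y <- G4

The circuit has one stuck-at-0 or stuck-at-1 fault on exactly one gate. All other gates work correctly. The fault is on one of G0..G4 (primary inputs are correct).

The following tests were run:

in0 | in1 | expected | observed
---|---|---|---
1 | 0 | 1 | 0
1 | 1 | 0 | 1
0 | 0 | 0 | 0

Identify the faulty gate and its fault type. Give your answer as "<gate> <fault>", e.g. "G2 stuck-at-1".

G1 stuck-at-1

Fault-free values for test 1 (in0=1, in1=0): G0=1, G1=0, G2=1, G3=1, G4=1, giving Y=1. Observed 0.
Test 1: faults giving observed 0 are {G0 stuck-at-0, G1 stuck-at-1, G2 stuck-at-0, G3 stuck-at-0, G4 stuck-at-0}.
Test 2 (in0=1, in1=1): fault-free G0=0, G1=0, G2=1, G3=0, G4=0 → 0; observed 1. Eliminates G0 stuck-at-0, G3 stuck-at-0, G4 stuck-at-0.
Test 3 (in0=0, in1=0): fault-free G0=0, G1=1, G2=1, G3=1, G4=0 → 0; observed 0. Eliminates G2 stuck-at-0.
Only G1 stuck-at-1 is consistent with every test.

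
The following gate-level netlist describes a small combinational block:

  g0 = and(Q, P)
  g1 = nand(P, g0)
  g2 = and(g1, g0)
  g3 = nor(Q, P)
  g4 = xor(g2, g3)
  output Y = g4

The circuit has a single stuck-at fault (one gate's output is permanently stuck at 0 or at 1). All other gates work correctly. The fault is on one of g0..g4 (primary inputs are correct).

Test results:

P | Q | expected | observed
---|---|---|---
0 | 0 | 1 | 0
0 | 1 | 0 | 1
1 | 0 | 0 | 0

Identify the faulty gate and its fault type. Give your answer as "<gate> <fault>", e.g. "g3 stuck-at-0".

g0 stuck-at-1

Fault-free values for test 1 (P=0, Q=0): g0=0, g1=1, g2=0, g3=1, g4=1, giving Y=1. Observed 0.
Test 1: faults giving observed 0 are {g0 stuck-at-1, g2 stuck-at-1, g3 stuck-at-0, g4 stuck-at-0}.
Test 2 (P=0, Q=1): fault-free g0=0, g1=1, g2=0, g3=0, g4=0 → 0; observed 1. Eliminates g3 stuck-at-0, g4 stuck-at-0.
Test 3 (P=1, Q=0): fault-free g0=0, g1=1, g2=0, g3=0, g4=0 → 0; observed 0. Eliminates g2 stuck-at-1.
Only g0 stuck-at-1 is consistent with every test.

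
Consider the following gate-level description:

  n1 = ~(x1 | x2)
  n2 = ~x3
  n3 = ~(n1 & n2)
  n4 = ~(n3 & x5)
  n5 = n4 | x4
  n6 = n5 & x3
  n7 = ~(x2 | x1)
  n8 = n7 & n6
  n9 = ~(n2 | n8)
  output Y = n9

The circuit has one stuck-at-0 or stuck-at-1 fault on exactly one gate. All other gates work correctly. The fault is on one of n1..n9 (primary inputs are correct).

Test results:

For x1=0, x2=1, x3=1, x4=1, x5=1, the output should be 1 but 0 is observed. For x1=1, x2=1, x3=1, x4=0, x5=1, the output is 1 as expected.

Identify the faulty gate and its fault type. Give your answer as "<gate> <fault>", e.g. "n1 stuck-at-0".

Fault-free values for test 1 (x1=0, x2=1, x3=1, x4=1, x5=1): n1=0, n2=0, n3=1, n4=0, n5=1, n6=1, n7=0, n8=0, n9=1, giving Y=1. Observed 0.
Test 1: faults giving observed 0 are {n2 stuck-at-1, n7 stuck-at-1, n8 stuck-at-1, n9 stuck-at-0}.
Test 2 (x1=1, x2=1, x3=1, x4=0, x5=1): fault-free n1=0, n2=0, n3=1, n4=0, n5=0, n6=0, n7=0, n8=0, n9=1 → 1; observed 1. Eliminates n2 stuck-at-1, n8 stuck-at-1, n9 stuck-at-0.
Only n7 stuck-at-1 is consistent with every test.

n7 stuck-at-1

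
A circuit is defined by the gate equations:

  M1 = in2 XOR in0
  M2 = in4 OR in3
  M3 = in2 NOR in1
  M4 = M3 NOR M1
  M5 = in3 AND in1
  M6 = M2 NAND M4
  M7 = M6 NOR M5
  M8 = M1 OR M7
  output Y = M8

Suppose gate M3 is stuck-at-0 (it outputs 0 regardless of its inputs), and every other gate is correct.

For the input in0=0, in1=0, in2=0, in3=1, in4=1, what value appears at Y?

Propagate with M3 forced: M1=0, M2=1, M3=0 [stuck-at-0], M4=1, M5=0, M6=0, M7=1, M8=1.
So Y = 1. (Without the fault it would be 0.)

1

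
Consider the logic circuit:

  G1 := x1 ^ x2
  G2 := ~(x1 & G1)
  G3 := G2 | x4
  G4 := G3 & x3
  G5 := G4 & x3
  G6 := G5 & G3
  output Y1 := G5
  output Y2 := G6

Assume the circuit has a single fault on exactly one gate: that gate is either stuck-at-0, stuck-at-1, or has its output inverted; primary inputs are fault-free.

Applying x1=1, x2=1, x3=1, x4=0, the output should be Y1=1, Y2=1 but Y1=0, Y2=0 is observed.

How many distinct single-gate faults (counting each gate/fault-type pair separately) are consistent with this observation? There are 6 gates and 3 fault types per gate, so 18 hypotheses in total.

Fault-free: G1=0, G2=1, G3=1, G4=1, G5=1, G6=1 → Y1=1, Y2=1. Observed Y1=0, Y2=0.
  G1: stuck-at-1, inverted output ✓; others ✗
  G2: stuck-at-0, inverted output ✓; others ✗
  G3: stuck-at-0, inverted output ✓; others ✗
  G4: stuck-at-0, inverted output ✓; others ✗
  G5: stuck-at-0, inverted output ✓; others ✗
  G6: none of the 3 fault types match ✗
Consistent faults: {G1 stuck-at-1, G1 inverted output, G2 stuck-at-0, G2 inverted output, G3 stuck-at-0, G3 inverted output, G4 stuck-at-0, G4 inverted output, G5 stuck-at-0, G5 inverted output} — 10 in all.

10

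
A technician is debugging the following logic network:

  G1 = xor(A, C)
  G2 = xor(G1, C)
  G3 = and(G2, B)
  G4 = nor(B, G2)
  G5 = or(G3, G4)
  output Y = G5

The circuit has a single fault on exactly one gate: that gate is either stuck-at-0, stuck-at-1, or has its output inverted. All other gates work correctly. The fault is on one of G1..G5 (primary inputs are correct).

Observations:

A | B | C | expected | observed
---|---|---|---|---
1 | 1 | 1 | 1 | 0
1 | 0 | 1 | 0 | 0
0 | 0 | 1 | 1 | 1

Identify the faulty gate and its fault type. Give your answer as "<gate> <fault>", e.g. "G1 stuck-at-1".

G3 stuck-at-0

Fault-free values for test 1 (A=1, B=1, C=1): G1=0, G2=1, G3=1, G4=0, G5=1, giving Y=1. Observed 0.
Test 1: faults giving observed 0 are {G1 stuck-at-1, G1 inverted output, G2 stuck-at-0, G2 inverted output, G3 stuck-at-0, G3 inverted output, G5 stuck-at-0, G5 inverted output}.
Test 2 (A=1, B=0, C=1): fault-free G1=0, G2=1, G3=0, G4=0, G5=0 → 0; observed 0. Eliminates G1 stuck-at-1, G1 inverted output, G2 stuck-at-0, G2 inverted output, G3 inverted output, G5 inverted output.
Test 3 (A=0, B=0, C=1): fault-free G1=1, G2=0, G3=0, G4=1, G5=1 → 1; observed 1. Eliminates G5 stuck-at-0.
Only G3 stuck-at-0 is consistent with every test.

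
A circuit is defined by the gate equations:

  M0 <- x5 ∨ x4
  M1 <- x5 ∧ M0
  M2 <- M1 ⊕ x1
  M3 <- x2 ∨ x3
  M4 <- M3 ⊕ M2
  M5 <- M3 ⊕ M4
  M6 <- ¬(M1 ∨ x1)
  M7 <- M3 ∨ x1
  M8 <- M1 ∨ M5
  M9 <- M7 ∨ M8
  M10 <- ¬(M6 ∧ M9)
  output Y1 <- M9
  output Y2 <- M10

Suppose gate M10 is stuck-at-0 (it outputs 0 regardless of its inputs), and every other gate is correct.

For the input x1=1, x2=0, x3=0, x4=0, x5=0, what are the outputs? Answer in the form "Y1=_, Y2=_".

Propagate with M10 forced: M0=0, M1=0, M2=1, M3=0, M4=1, M5=1, M6=0, M7=1, M8=1, M9=1, M10=0 [stuck-at-0].
So the outputs are Y1=1, Y2=0. (Without the fault they would be Y1=1, Y2=1.)

Y1=1, Y2=0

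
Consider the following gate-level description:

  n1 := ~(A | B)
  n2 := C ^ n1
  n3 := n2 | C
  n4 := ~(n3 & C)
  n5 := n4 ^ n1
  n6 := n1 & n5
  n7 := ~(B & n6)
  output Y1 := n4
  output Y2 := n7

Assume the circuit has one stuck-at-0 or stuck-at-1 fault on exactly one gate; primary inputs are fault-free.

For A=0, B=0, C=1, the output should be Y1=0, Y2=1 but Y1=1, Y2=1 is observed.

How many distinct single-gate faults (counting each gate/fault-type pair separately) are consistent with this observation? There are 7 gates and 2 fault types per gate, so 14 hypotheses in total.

2

Fault-free: n1=1, n2=0, n3=1, n4=0, n5=1, n6=1, n7=1 → Y1=0, Y2=1. Observed Y1=1, Y2=1.
  n1 stuck-at-0: output Y1=0, Y2=1 ✗
  n1 stuck-at-1: output Y1=0, Y2=1 ✗
  n2 stuck-at-0: output Y1=0, Y2=1 ✗
  n2 stuck-at-1: output Y1=0, Y2=1 ✗
  n3 stuck-at-0: output Y1=1, Y2=1 ✓
  n3 stuck-at-1: output Y1=0, Y2=1 ✗
  n4 stuck-at-0: output Y1=0, Y2=1 ✗
  n4 stuck-at-1: output Y1=1, Y2=1 ✓
  n5 stuck-at-0: output Y1=0, Y2=1 ✗
  n5 stuck-at-1: output Y1=0, Y2=1 ✗
  n6 stuck-at-0: output Y1=0, Y2=1 ✗
  n6 stuck-at-1: output Y1=0, Y2=1 ✗
  n7 stuck-at-0: output Y1=0, Y2=0 ✗
  n7 stuck-at-1: output Y1=0, Y2=1 ✗
Consistent faults: {n3 stuck-at-0, n4 stuck-at-1} — 2 in all.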